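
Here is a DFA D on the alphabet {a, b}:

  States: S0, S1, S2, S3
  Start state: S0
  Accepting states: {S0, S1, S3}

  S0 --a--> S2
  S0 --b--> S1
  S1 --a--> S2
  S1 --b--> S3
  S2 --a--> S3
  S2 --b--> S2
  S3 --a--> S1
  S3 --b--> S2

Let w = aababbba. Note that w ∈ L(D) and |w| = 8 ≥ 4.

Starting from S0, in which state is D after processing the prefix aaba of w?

S3

State sequence: S0 -a-> S2 -a-> S3 -b-> S2 -a-> S3

After reading 4 characters, D is in state S3.
(This kind of state-tracing is the core of the pumping-lemma construction: with 4 states, pigeonhole forces a repeat within the first 4 steps.)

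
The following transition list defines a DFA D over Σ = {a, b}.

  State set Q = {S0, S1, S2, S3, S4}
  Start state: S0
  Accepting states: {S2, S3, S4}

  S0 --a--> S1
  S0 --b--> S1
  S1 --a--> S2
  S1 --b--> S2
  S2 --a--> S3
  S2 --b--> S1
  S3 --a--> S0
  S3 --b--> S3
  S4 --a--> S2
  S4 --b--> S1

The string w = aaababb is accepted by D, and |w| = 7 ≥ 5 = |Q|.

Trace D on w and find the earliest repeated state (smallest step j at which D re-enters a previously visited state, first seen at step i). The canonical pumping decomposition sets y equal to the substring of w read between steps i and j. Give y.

Run of D on w = a a a b a b b:
  step 0: S0  (start)
  step 1: S1  (read a: S0→S1)
  step 2: S2  (read a: S1→S2)
  step 3: S3  (read a: S2→S3)
  step 4: S3  (read b: S3→S3)   ← first repeat (S3 seen earlier)
  step 5: S0  (read a: S3→S0)
  step 6: S1  (read b: S0→S1)
  step 7: S2  (read b: S1→S2)

So i = 3, j = 4, giving x = w[0:3] = aaa, y = w[3:4] = b, z = w[4:7] = abb.
Check: |xy| = 4 ≤ 5 and |y| = 1 ≥ 1. Reading y takes D from S3 back to S3, so every xyⁱz is accepted.
Since D has 5 states, any run of length ≥ 5 visits 5+1 states, so by pigeonhole some state repeats within the first 5 steps — that repeat gives the pumpable loop.

b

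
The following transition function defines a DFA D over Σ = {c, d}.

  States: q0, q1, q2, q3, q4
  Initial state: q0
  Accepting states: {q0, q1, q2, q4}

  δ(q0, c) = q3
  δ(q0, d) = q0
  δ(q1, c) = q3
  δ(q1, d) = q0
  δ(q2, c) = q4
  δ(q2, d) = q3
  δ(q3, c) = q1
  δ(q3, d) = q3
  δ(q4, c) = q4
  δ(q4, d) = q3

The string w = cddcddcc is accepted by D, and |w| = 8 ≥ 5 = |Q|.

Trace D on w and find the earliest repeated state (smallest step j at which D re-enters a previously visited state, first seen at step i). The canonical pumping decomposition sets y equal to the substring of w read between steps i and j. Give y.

d

State sequence: q0 -c-> q3 -d-> q3 -d-> q3 -c-> q1 -d-> q0 -d-> q0 -c-> q3 -c-> q1
First repeat at step 2: q3 was already visited.

So i = 1, j = 2, giving x = w[0:1] = c, y = w[1:2] = d, z = w[2:8] = dcddcc.
Check: |xy| = 2 ≤ 5 and |y| = 1 ≥ 1. Reading y takes D from q3 back to q3, so every xyⁱz is accepted.
The DFA has 5 states, so the proof of the pumping lemma guarantees a repeated state among the first 5+1 visited; the segment between the two visits is the pumpable y.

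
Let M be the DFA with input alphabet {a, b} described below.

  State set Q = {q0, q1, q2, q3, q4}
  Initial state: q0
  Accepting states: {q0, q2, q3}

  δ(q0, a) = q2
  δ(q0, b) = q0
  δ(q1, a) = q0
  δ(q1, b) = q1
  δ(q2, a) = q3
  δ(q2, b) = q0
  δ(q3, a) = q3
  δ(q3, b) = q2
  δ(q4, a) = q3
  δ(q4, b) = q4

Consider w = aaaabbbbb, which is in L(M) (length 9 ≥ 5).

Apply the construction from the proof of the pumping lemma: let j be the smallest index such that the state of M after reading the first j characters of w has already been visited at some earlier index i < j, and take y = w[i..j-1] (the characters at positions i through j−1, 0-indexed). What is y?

State sequence: q0 -a-> q2 -a-> q3 -a-> q3 -a-> q3 -b-> q2 -b-> q0 -b-> q0 -b-> q0 -b-> q0
First repeat at step 3: q3 was already visited.

So i = 2, j = 3, giving x = w[0:2] = aa, y = w[2:3] = a, z = w[3:9] = abbbbb.
Check: |xy| = 3 ≤ 5 and |y| = 1 ≥ 1. Reading y takes M from q3 back to q3, so every xyⁱz is accepted.

a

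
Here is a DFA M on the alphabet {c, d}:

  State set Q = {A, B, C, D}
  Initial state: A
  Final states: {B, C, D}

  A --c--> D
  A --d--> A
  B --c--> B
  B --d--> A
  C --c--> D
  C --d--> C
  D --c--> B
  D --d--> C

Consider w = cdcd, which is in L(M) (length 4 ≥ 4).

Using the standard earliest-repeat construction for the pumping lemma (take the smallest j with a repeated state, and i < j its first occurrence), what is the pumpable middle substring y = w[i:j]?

Run of M on w = c d c d:
  step 0: A  (start)
  step 1: D  (read c: A→D)
  step 2: C  (read d: D→C)
  step 3: D  (read c: C→D)   ← first repeat (D seen earlier)
  step 4: C  (read d: D→C)

So i = 1, j = 3, giving x = w[0:1] = c, y = w[1:3] = dc, z = w[3:4] = d.
Check: |xy| = 3 ≤ 4 and |y| = 2 ≥ 1. Reading y takes M from D back to D, so every xyⁱz is accepted.

dc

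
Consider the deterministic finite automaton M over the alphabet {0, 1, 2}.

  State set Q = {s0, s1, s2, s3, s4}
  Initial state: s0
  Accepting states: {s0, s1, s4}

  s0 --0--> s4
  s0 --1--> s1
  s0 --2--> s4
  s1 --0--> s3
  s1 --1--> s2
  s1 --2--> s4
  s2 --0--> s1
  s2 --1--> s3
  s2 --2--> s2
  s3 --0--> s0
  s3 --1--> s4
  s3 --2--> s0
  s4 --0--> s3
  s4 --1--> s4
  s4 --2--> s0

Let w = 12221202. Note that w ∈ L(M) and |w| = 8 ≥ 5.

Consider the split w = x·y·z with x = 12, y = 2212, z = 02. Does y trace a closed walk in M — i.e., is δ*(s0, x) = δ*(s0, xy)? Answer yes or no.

no

Run of M on the first 6 characters of w = 1 2 2 2 1 2:
  step 0: s0  (start)
  step 1: s1  (read 1: s0→s1)
  step 2: s4  (read 2: s1→s4)
  step 3: s0  (read 2: s4→s0)
  step 4: s4  (read 2: s0→s4)
  step 5: s4  (read 1: s4→s4)
  step 6: s0  (read 2: s4→s0)

After x (step 2): s4. After xy (step 6): s0.
They differ (s4 ≠ s0), so y is not a cycle from the state after x; this split is not the one the pumping-lemma construction produces, and pumping y need not keep the string in L(M).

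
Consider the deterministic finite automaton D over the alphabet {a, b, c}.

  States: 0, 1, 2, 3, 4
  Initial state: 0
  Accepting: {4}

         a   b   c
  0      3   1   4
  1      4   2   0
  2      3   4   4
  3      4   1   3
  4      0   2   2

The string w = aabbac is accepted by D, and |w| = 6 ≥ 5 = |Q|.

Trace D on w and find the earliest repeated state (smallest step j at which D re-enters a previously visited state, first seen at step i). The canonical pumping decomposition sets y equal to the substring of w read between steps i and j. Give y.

Run of D on w = a a b b a c:
  step 0: 0  (start)
  step 1: 3  (read a: 0→3)
  step 2: 4  (read a: 3→4)
  step 3: 2  (read b: 4→2)
  step 4: 4  (read b: 2→4)   ← first repeat (4 seen earlier)
  step 5: 0  (read a: 4→0)
  step 6: 4  (read c: 0→4)

So i = 2, j = 4, giving x = w[0:2] = aa, y = w[2:4] = bb, z = w[4:6] = ac.
Check: |xy| = 4 ≤ 5 and |y| = 2 ≥ 1. Reading y takes D from 4 back to 4, so every xyⁱz is accepted.

bb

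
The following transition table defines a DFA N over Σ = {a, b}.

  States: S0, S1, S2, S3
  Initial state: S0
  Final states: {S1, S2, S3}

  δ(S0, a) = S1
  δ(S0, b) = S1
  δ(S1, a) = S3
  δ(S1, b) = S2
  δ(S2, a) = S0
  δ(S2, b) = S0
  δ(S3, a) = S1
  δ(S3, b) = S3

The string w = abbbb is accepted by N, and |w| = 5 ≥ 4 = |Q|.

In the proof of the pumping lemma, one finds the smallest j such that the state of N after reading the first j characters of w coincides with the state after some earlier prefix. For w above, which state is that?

S0

State sequence: S0 -a-> S1 -b-> S2 -b-> S0 -b-> S1 -b-> S2
First repeat at step 3: S0 was already visited.

The earliest repeat is at step j = 3: N is in S0, which it already visited at step i = 0.
With |Q| = 4, pigeonhole forces a state repeat no later than step 4; the substring read between the first and second visits to that state can be pumped.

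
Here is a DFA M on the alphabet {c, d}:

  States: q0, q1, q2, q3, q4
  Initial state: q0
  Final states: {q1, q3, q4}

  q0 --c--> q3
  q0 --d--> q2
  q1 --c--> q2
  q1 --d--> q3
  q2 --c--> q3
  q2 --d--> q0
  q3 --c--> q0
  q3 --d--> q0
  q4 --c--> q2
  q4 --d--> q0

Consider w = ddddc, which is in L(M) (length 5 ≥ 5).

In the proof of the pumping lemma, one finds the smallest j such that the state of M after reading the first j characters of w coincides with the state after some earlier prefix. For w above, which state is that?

q0

State sequence: q0 -d-> q2 -d-> q0 -d-> q2 -d-> q0 -c-> q3
First repeat at step 2: q0 was already visited.

The earliest repeat is at step j = 2: M is in q0, which it already visited at step i = 0.
With |Q| = 5, pigeonhole forces a state repeat no later than step 5; the substring read between the first and second visits to that state can be pumped.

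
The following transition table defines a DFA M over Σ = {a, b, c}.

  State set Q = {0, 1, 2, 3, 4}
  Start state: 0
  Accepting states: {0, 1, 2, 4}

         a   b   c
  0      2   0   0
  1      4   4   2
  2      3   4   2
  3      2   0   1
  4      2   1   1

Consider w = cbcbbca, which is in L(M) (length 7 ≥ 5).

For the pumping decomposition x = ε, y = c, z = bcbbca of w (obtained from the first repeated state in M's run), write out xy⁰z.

bcbbca

xy⁰z = xz = ε·bcbbca = bcbbca.
Reading y = c takes M from 0 back to 0, so after x the machine is still in 0, and z then leads to the accepting state 2. Hence bcbbca ∈ L(M).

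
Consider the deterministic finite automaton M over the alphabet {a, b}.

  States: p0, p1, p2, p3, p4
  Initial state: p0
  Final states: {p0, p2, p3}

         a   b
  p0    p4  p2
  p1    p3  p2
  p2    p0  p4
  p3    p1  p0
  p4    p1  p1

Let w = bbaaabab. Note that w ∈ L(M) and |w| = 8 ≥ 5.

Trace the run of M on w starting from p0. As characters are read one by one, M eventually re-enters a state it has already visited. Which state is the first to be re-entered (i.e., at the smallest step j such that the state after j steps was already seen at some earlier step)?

Run of M on w = b b a a a b a b:
  step 0: p0  (start)
  step 1: p2  (read b: p0→p2)
  step 2: p4  (read b: p2→p4)
  step 3: p1  (read a: p4→p1)
  step 4: p3  (read a: p1→p3)
  step 5: p1  (read a: p3→p1)   ← first repeat (p1 seen earlier)
  step 6: p2  (read b: p1→p2)
  step 7: p0  (read a: p2→p0)
  step 8: p2  (read b: p0→p2)

The earliest repeat is at step j = 5: M is in p1, which it already visited at step i = 3.

p1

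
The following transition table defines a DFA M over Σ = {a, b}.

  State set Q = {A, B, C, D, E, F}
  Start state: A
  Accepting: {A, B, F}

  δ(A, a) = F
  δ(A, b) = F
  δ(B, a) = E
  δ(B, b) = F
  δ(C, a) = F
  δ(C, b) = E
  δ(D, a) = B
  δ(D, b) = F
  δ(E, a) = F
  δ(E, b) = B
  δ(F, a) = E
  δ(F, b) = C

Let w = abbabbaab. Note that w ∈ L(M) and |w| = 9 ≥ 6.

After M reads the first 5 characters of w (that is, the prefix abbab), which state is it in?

Run of M on the first 5 characters of w = a b b a b:
  step 0: A  (start)
  step 1: F  (read a: A→F)
  step 2: C  (read b: F→C)
  step 3: E  (read b: C→E)
  step 4: F  (read a: E→F)
  step 5: C  (read b: F→C)

After reading 5 characters, M is in state C.

C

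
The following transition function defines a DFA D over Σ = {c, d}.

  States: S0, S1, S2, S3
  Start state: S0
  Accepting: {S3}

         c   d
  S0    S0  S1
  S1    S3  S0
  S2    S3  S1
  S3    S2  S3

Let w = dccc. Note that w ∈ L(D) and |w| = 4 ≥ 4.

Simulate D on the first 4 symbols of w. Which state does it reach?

State sequence: S0 -d-> S1 -c-> S3 -c-> S2 -c-> S3

After reading 4 characters, D is in state S3.

S3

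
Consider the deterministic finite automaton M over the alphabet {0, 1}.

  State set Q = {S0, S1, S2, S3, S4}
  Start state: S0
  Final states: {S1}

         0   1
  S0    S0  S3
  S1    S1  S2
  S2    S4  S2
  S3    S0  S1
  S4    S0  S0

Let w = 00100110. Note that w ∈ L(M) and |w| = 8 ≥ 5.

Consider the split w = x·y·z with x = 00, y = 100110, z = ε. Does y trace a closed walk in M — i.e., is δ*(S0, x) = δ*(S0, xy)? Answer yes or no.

State sequence: S0 -0-> S0 -0-> S0 -1-> S3 -0-> S0 -0-> S0 -1-> S3 -1-> S1 -0-> S1

After x (step 2): S0. After xy (step 8): S1.
They differ (S0 ≠ S1), so y is not a cycle from the state after x; this split is not the one the pumping-lemma construction produces, and pumping y need not keep the string in L(M).

no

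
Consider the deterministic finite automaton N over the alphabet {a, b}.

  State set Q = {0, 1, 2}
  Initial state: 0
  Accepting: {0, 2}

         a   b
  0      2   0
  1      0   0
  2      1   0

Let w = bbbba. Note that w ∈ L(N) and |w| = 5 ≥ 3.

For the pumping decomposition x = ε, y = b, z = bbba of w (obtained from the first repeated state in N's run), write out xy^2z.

xy^2z = ε·b·b·bbba = bbbbba.
Reading y = b takes N from 0 back to 0, so after x·y·y the machine is still in 0, and z then leads to the accepting state 2. Hence bbbbba ∈ L(N).

bbbbba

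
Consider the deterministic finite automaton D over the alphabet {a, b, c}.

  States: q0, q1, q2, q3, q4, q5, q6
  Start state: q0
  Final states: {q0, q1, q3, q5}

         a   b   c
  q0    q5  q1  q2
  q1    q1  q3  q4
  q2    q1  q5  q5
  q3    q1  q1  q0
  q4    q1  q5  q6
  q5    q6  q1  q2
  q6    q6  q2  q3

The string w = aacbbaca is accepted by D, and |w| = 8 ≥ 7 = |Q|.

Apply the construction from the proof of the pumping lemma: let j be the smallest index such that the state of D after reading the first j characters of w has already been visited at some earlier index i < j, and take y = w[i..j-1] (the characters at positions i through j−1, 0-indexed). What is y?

bb

Run of D on w = a a c b b a c a:
  step 0: q0  (start)
  step 1: q5  (read a: q0→q5)
  step 2: q6  (read a: q5→q6)
  step 3: q3  (read c: q6→q3)
  step 4: q1  (read b: q3→q1)
  step 5: q3  (read b: q1→q3)   ← first repeat (q3 seen earlier)
  step 6: q1  (read a: q3→q1)
  step 7: q4  (read c: q1→q4)
  step 8: q1  (read a: q4→q1)

So i = 3, j = 5, giving x = w[0:3] = aac, y = w[3:5] = bb, z = w[5:8] = aca.
Check: |xy| = 5 ≤ 7 and |y| = 2 ≥ 1. Reading y takes D from q3 back to q3, so every xyⁱz is accepted.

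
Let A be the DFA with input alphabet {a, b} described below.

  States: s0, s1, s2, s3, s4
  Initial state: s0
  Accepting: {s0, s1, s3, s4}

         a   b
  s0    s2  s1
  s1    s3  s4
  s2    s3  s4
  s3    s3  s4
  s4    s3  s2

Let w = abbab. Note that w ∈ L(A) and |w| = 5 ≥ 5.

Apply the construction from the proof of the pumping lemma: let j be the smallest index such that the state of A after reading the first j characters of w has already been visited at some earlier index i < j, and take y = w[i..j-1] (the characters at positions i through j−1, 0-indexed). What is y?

bb

State sequence: s0 -a-> s2 -b-> s4 -b-> s2 -a-> s3 -b-> s4
First repeat at step 3: s2 was already visited.

So i = 1, j = 3, giving x = w[0:1] = a, y = w[1:3] = bb, z = w[3:5] = ab.
Check: |xy| = 3 ≤ 5 and |y| = 2 ≥ 1. Reading y takes A from s2 back to s2, so every xyⁱz is accepted.
Pumping length from the standard proof: p = 5 (the number of states). The repeated state found above gives |xy| = j ≤ 5 and |y| = j − i ≥ 1.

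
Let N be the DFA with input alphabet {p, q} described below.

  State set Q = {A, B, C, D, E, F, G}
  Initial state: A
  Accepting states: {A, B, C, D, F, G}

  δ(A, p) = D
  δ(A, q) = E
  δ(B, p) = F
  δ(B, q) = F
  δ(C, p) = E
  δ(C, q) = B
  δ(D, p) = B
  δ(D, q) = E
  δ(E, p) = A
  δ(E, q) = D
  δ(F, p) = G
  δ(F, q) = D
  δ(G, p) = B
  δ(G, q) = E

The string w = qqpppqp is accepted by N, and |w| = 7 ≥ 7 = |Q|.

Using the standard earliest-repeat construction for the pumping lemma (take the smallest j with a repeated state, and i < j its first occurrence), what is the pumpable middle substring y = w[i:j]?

qpppq

State sequence: A -q-> E -q-> D -p-> B -p-> F -p-> G -q-> E -p-> A
First repeat at step 6: E was already visited.

So i = 1, j = 6, giving x = w[0:1] = q, y = w[1:6] = qpppq, z = w[6:7] = p.
Check: |xy| = 6 ≤ 7 and |y| = 5 ≥ 1. Reading y takes N from E back to E, so every xyⁱz is accepted.
With |Q| = 7, pigeonhole forces a state repeat no later than step 7; the substring read between the first and second visits to that state can be pumped.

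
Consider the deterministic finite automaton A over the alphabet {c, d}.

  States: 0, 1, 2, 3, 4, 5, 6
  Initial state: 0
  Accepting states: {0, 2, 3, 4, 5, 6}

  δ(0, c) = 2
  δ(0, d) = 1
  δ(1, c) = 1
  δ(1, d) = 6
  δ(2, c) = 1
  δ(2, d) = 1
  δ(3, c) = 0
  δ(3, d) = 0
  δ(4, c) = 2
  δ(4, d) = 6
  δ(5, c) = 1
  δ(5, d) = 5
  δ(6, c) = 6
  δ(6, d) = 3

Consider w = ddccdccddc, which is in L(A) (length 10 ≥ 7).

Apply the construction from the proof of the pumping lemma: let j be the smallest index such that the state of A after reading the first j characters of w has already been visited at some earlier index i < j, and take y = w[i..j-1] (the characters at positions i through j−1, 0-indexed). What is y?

Run of A on w = d d c c d c c d d c:
  step 0: 0  (start)
  step 1: 1  (read d: 0→1)
  step 2: 6  (read d: 1→6)
  step 3: 6  (read c: 6→6)   ← first repeat (6 seen earlier)
  step 4: 6  (read c: 6→6)
  step 5: 3  (read d: 6→3)
  step 6: 0  (read c: 3→0)
  step 7: 2  (read c: 0→2)
  step 8: 1  (read d: 2→1)
  step 9: 6  (read d: 1→6)
  step 10: 6  (read c: 6→6)

So i = 2, j = 3, giving x = w[0:2] = dd, y = w[2:3] = c, z = w[3:10] = cdccddc.
Check: |xy| = 3 ≤ 7 and |y| = 1 ≥ 1. Reading y takes A from 6 back to 6, so every xyⁱz is accepted.
The DFA has 7 states, so the proof of the pumping lemma guarantees a repeated state among the first 7+1 visited; the segment between the two visits is the pumpable y.

c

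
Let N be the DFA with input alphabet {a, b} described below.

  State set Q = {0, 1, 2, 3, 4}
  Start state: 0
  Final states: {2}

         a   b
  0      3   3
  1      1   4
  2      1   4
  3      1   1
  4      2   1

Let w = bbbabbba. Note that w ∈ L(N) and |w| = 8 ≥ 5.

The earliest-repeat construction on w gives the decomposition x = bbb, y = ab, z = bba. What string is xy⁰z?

bbbbba

xy⁰z = xz = bbb·bba = bbbbba.
Reading y = ab takes N from 4 back to 4, so after x the machine is still in 4, and z then leads to the accepting state 2. Hence bbbbba ∈ L(N).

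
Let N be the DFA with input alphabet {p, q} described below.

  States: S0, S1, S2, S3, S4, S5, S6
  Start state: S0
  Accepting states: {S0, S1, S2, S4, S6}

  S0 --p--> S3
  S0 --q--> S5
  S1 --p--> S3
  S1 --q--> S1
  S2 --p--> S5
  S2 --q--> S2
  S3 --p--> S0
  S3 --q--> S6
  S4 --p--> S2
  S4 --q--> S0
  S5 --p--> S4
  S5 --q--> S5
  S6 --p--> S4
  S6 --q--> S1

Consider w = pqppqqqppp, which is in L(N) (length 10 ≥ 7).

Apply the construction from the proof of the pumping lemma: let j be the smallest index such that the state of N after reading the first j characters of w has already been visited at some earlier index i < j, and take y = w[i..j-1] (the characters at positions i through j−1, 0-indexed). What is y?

q

State sequence: S0 -p-> S3 -q-> S6 -p-> S4 -p-> S2 -q-> S2 -q-> S2 -q-> S2 -p-> S5 -p-> S4 -p-> S2
First repeat at step 5: S2 was already visited.

So i = 4, j = 5, giving x = w[0:4] = pqpp, y = w[4:5] = q, z = w[5:10] = qqppp.
Check: |xy| = 5 ≤ 7 and |y| = 1 ≥ 1. Reading y takes N from S2 back to S2, so every xyⁱz is accepted.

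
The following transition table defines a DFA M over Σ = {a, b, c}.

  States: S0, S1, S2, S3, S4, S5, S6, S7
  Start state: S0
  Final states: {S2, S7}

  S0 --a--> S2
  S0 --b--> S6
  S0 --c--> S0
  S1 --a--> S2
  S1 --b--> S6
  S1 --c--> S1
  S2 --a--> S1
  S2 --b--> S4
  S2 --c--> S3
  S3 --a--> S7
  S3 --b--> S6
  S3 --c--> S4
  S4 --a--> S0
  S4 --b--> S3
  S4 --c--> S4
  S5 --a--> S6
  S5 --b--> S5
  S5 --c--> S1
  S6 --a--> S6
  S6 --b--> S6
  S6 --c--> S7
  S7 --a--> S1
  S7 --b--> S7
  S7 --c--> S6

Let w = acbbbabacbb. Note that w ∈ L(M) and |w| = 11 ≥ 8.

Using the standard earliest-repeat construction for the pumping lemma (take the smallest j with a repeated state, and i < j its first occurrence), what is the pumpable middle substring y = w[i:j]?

b

State sequence: S0 -a-> S2 -c-> S3 -b-> S6 -b-> S6 -b-> S6 -a-> S6 -b-> S6 -a-> S6 -c-> S7 -b-> S7 -b-> S7
First repeat at step 4: S6 was already visited.

So i = 3, j = 4, giving x = w[0:3] = acb, y = w[3:4] = b, z = w[4:11] = babacbb.
Check: |xy| = 4 ≤ 8 and |y| = 1 ≥ 1. Reading y takes M from S6 back to S6, so every xyⁱz is accepted.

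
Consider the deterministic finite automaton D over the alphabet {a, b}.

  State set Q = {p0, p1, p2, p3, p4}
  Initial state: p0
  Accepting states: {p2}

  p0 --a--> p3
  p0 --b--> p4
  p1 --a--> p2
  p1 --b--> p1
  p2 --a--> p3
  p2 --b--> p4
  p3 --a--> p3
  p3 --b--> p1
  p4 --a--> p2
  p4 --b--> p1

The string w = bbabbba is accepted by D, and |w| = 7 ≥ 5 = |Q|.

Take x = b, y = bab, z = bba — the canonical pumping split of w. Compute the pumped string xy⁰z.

xy⁰z = xz = b·bba = bbba.
Reading y = bab takes D from p4 back to p4, so after x the machine is still in p4, and z then leads to the accepting state p2. Hence bbba ∈ L(D).

bbba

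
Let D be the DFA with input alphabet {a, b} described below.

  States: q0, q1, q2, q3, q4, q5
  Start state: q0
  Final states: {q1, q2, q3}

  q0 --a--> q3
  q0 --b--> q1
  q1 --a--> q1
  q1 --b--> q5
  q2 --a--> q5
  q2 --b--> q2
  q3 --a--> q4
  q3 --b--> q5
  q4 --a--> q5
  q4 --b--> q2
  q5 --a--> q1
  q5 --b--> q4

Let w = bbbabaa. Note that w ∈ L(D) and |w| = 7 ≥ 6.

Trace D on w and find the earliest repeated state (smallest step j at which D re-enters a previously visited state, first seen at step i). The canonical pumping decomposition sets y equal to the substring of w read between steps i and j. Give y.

State sequence: q0 -b-> q1 -b-> q5 -b-> q4 -a-> q5 -b-> q4 -a-> q5 -a-> q1
First repeat at step 4: q5 was already visited.

So i = 2, j = 4, giving x = w[0:2] = bb, y = w[2:4] = ba, z = w[4:7] = baa.
Check: |xy| = 4 ≤ 6 and |y| = 2 ≥ 1. Reading y takes D from q5 back to q5, so every xyⁱz is accepted.
The DFA has 6 states, so the proof of the pumping lemma guarantees a repeated state among the first 6+1 visited; the segment between the two visits is the pumpable y.

ba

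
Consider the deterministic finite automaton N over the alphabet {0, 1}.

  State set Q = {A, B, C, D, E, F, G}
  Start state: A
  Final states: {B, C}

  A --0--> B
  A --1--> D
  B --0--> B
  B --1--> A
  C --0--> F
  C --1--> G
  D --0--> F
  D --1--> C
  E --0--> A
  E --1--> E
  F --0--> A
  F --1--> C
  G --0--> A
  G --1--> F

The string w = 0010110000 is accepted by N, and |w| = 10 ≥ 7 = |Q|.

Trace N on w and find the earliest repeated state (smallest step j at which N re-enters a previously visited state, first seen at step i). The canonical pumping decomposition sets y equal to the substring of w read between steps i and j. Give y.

0

State sequence: A -0-> B -0-> B -1-> A -0-> B -1-> A -1-> D -0-> F -0-> A -0-> B -0-> B
First repeat at step 2: B was already visited.

So i = 1, j = 2, giving x = w[0:1] = 0, y = w[1:2] = 0, z = w[2:10] = 10110000.
Check: |xy| = 2 ≤ 7 and |y| = 1 ≥ 1. Reading y takes N from B back to B, so every xyⁱz is accepted.
The DFA has 7 states, so the proof of the pumping lemma guarantees a repeated state among the first 7+1 visited; the segment between the two visits is the pumpable y.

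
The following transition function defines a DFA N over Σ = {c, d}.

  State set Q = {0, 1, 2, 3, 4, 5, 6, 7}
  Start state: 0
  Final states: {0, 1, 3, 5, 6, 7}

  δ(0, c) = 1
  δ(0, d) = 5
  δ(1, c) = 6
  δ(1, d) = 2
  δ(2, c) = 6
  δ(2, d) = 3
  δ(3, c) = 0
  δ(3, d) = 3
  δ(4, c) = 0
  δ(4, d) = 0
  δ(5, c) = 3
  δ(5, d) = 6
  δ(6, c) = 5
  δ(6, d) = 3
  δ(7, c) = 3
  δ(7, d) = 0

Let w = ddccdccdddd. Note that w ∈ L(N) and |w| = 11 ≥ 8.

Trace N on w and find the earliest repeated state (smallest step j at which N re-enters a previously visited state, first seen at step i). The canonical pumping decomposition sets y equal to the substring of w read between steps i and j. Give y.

dc

Run of N on w = d d c c d c c d d d d:
  step 0: 0  (start)
  step 1: 5  (read d: 0→5)
  step 2: 6  (read d: 5→6)
  step 3: 5  (read c: 6→5)   ← first repeat (5 seen earlier)
  step 4: 3  (read c: 5→3)
  step 5: 3  (read d: 3→3)
  step 6: 0  (read c: 3→0)
  step 7: 1  (read c: 0→1)
  step 8: 2  (read d: 1→2)
  step 9: 3  (read d: 2→3)
  step 10: 3  (read d: 3→3)
  step 11: 3  (read d: 3→3)

So i = 1, j = 3, giving x = w[0:1] = d, y = w[1:3] = dc, z = w[3:11] = cdccdddd.
Check: |xy| = 3 ≤ 8 and |y| = 2 ≥ 1. Reading y takes N from 5 back to 5, so every xyⁱz is accepted.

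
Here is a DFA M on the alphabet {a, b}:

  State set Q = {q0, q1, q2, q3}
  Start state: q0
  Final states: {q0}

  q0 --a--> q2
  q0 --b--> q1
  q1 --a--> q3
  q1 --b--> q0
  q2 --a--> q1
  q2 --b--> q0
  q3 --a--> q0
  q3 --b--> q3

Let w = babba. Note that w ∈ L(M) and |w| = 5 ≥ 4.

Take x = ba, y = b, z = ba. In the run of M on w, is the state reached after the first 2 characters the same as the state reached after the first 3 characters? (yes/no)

yes

State sequence: q0 -b-> q1 -a-> q3 -b-> q3

After x (step 2): q3. After xy (step 3): q3.
They match, so y = b drives M around a cycle from q3 back to itself; pumping y any number of times keeps M in q3 before reading z, and xyⁱz ∈ L(M) for every i ≥ 0.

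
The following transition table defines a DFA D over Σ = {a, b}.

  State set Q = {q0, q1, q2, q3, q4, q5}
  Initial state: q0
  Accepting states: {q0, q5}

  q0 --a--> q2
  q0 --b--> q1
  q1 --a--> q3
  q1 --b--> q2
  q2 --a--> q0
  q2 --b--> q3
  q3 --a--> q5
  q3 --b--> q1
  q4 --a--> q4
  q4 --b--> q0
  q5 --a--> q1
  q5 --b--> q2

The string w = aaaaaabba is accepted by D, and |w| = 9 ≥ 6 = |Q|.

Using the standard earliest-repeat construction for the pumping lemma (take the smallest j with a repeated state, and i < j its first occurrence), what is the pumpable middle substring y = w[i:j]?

State sequence: q0 -a-> q2 -a-> q0 -a-> q2 -a-> q0 -a-> q2 -a-> q0 -b-> q1 -b-> q2 -a-> q0
First repeat at step 2: q0 was already visited.

So i = 0, j = 2, giving x = w[0:0] = ε, y = w[0:2] = aa, z = w[2:9] = aaaabba.
Check: |xy| = 2 ≤ 6 and |y| = 2 ≥ 1. Reading y takes D from q0 back to q0, so every xyⁱz is accepted.

aa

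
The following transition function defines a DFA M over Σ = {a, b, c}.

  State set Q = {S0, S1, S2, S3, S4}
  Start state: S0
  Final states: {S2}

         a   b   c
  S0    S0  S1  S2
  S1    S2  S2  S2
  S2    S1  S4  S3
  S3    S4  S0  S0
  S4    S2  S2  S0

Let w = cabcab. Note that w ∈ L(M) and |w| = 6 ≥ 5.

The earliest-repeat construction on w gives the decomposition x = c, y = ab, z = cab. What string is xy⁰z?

xy⁰z = xz = c·cab = ccab.
Reading y = ab takes M from S2 back to S2, so after x the machine is still in S2, and z then leads to the accepting state S2. Hence ccab ∈ L(M).

ccab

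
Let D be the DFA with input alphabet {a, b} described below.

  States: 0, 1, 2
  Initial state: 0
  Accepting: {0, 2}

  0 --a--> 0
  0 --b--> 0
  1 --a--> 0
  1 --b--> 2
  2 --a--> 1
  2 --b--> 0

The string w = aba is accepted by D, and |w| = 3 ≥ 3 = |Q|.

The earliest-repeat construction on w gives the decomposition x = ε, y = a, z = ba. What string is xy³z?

xy^3z = ε·a·a·a·ba = aaaba.
Reading y = a takes D from 0 back to 0, so after x·y·y·y the machine is still in 0, and z then leads to the accepting state 0. Hence aaaba ∈ L(D).

aaaba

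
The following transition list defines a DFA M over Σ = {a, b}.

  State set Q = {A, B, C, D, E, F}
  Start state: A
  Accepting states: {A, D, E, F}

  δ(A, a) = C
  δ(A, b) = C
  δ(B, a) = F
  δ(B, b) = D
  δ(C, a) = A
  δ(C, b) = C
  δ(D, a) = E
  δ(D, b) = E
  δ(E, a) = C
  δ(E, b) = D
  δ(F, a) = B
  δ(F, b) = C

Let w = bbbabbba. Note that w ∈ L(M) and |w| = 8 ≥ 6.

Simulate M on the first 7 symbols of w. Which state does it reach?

C

State sequence: A -b-> C -b-> C -b-> C -a-> A -b-> C -b-> C -b-> C

After reading 7 characters, M is in state C.
(This kind of state-tracing is the core of the pumping-lemma construction: with 6 states, pigeonhole forces a repeat within the first 6 steps.)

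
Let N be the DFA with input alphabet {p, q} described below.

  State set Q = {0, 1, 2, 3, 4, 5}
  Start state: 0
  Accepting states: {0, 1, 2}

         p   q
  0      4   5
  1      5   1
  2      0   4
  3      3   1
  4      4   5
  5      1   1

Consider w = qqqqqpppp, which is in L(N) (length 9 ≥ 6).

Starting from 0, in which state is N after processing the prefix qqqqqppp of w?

5

State sequence: 0 -q-> 5 -q-> 1 -q-> 1 -q-> 1 -q-> 1 -p-> 5 -p-> 1 -p-> 5

After reading 8 characters, N is in state 5.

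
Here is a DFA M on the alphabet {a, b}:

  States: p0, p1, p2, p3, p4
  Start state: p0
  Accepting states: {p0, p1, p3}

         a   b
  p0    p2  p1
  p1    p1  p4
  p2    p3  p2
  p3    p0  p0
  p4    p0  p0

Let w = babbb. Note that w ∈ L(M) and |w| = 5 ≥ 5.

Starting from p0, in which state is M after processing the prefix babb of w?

p0

Run of M on the first 4 characters of w = b a b b:
  step 0: p0  (start)
  step 1: p1  (read b: p0→p1)
  step 2: p1  (read a: p1→p1)
  step 3: p4  (read b: p1→p4)
  step 4: p0  (read b: p4→p0)

After reading 4 characters, M is in state p0.
(This kind of state-tracing is the core of the pumping-lemma construction: with 5 states, pigeonhole forces a repeat within the first 5 steps.)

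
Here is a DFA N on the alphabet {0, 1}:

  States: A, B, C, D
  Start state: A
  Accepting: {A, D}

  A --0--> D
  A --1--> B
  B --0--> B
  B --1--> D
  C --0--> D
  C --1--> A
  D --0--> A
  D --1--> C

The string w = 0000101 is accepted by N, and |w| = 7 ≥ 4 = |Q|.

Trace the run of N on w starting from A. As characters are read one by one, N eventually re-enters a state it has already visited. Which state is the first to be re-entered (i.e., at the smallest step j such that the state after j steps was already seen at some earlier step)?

A

Run of N on w = 0 0 0 0 1 0 1:
  step 0: A  (start)
  step 1: D  (read 0: A→D)
  step 2: A  (read 0: D→A)   ← first repeat (A seen earlier)
  step 3: D  (read 0: A→D)
  step 4: A  (read 0: D→A)
  step 5: B  (read 1: A→B)
  step 6: B  (read 0: B→B)
  step 7: D  (read 1: B→D)

The earliest repeat is at step j = 2: N is in A, which it already visited at step i = 0.
The DFA has 4 states, so the proof of the pumping lemma guarantees a repeated state among the first 4+1 visited; the segment between the two visits is the pumpable y.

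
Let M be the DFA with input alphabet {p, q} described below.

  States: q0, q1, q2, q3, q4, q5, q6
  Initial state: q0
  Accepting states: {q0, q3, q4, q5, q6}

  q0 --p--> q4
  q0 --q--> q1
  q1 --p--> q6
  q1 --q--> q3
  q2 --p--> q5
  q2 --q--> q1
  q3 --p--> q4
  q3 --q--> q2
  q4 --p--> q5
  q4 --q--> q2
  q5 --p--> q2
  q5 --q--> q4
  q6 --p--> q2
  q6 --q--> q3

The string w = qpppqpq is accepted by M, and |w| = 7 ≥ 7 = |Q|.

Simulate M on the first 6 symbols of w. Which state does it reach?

State sequence: q0 -q-> q1 -p-> q6 -p-> q2 -p-> q5 -q-> q4 -p-> q5

After reading 6 characters, M is in state q5.

q5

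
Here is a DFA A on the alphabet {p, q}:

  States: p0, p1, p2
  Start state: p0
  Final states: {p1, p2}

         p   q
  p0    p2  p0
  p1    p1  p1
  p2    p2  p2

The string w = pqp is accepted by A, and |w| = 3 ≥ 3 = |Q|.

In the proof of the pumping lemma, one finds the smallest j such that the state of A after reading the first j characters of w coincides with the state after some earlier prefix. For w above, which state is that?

p2

State sequence: p0 -p-> p2 -q-> p2 -p-> p2
First repeat at step 2: p2 was already visited.

The earliest repeat is at step j = 2: A is in p2, which it already visited at step i = 1.
The DFA has 3 states, so the proof of the pumping lemma guarantees a repeated state among the first 3+1 visited; the segment between the two visits is the pumpable y.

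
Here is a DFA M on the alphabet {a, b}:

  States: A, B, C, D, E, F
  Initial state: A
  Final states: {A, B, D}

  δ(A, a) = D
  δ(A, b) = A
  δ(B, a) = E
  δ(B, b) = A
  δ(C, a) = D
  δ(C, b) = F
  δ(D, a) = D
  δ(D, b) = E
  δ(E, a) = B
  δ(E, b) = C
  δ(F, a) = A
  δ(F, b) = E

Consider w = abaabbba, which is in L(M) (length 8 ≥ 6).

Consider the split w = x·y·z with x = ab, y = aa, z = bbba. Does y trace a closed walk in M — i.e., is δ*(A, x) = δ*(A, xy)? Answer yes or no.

yes

State sequence: A -a-> D -b-> E -a-> B -a-> E

After x (step 2): E. After xy (step 4): E.
They match, so y = aa drives M around a cycle from E back to itself; pumping y any number of times keeps M in E before reading z, and xyⁱz ∈ L(M) for every i ≥ 0.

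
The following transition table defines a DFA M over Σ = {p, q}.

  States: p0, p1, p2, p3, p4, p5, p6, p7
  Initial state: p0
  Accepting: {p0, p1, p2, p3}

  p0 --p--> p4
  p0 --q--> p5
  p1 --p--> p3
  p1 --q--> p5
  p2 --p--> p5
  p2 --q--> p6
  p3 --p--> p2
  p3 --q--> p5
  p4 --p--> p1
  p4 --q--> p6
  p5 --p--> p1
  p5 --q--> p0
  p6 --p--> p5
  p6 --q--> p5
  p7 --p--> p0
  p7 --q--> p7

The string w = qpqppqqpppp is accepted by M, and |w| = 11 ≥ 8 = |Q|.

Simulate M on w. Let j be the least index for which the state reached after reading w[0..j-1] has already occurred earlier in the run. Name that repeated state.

Run of M on w = q p q p p q q p p p p:
  step 0: p0  (start)
  step 1: p5  (read q: p0→p5)
  step 2: p1  (read p: p5→p1)
  step 3: p5  (read q: p1→p5)   ← first repeat (p5 seen earlier)
  step 4: p1  (read p: p5→p1)
  step 5: p3  (read p: p1→p3)
  step 6: p5  (read q: p3→p5)
  step 7: p0  (read q: p5→p0)
  step 8: p4  (read p: p0→p4)
  step 9: p1  (read p: p4→p1)
  step 10: p3  (read p: p1→p3)
  step 11: p2  (read p: p3→p2)

The earliest repeat is at step j = 3: M is in p5, which it already visited at step i = 1.

p5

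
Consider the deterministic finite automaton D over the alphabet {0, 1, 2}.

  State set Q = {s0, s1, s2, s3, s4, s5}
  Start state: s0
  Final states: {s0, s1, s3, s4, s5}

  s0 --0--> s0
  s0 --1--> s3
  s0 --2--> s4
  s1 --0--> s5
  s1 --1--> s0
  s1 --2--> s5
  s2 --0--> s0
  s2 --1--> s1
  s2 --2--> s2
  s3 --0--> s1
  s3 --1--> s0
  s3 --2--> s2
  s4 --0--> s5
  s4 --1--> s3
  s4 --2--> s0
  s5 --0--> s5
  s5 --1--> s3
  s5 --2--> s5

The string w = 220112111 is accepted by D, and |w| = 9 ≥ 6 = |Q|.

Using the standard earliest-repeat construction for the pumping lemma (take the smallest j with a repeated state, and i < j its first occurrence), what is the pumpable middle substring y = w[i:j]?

22

Run of D on w = 2 2 0 1 1 2 1 1 1:
  step 0: s0  (start)
  step 1: s4  (read 2: s0→s4)
  step 2: s0  (read 2: s4→s0)   ← first repeat (s0 seen earlier)
  step 3: s0  (read 0: s0→s0)
  step 4: s3  (read 1: s0→s3)
  step 5: s0  (read 1: s3→s0)
  step 6: s4  (read 2: s0→s4)
  step 7: s3  (read 1: s4→s3)
  step 8: s0  (read 1: s3→s0)
  step 9: s3  (read 1: s0→s3)

So i = 0, j = 2, giving x = w[0:0] = ε, y = w[0:2] = 22, z = w[2:9] = 0112111.
Check: |xy| = 2 ≤ 6 and |y| = 2 ≥ 1. Reading y takes D from s0 back to s0, so every xyⁱz is accepted.
With |Q| = 6, pigeonhole forces a state repeat no later than step 6; the substring read between the first and second visits to that state can be pumped.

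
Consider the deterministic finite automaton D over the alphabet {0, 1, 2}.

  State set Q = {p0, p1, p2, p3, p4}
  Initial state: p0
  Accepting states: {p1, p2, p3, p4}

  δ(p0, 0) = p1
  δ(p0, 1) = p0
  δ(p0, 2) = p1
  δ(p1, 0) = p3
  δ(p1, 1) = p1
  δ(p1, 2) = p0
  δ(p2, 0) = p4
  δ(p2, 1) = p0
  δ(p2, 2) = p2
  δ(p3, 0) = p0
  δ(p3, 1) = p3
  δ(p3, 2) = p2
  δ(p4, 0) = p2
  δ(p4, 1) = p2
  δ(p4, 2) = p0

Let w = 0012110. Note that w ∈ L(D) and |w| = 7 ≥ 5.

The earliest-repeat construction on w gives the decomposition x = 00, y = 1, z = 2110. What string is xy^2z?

00112110

xy^2z = 00·1·1·2110 = 00112110.
Reading y = 1 takes D from p3 back to p3, so after x·y·y the machine is still in p3, and z then leads to the accepting state p1. Hence 00112110 ∈ L(D).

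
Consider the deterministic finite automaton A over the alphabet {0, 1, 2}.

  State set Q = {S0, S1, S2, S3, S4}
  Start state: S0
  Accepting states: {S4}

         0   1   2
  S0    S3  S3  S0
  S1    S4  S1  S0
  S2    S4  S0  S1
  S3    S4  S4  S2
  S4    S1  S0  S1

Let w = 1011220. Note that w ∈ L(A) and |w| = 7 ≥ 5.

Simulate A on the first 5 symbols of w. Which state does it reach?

Run of A on the first 5 characters of w = 1 0 1 1 2:
  step 0: S0  (start)
  step 1: S3  (read 1: S0→S3)
  step 2: S4  (read 0: S3→S4)
  step 3: S0  (read 1: S4→S0)
  step 4: S3  (read 1: S0→S3)
  step 5: S2  (read 2: S3→S2)

After reading 5 characters, A is in state S2.

S2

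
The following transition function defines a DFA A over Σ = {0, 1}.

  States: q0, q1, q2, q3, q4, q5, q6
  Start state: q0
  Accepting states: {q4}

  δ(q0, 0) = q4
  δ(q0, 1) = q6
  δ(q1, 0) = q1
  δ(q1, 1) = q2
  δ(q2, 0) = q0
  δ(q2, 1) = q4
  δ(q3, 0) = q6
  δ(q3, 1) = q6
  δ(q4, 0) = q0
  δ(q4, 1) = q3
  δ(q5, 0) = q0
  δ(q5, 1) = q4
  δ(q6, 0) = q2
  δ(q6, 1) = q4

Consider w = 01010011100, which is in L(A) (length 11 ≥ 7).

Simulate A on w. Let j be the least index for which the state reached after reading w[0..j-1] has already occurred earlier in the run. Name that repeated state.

q4

Run of A on w = 0 1 0 1 0 0 1 1 1 0 0:
  step 0: q0  (start)
  step 1: q4  (read 0: q0→q4)
  step 2: q3  (read 1: q4→q3)
  step 3: q6  (read 0: q3→q6)
  step 4: q4  (read 1: q6→q4)   ← first repeat (q4 seen earlier)
  step 5: q0  (read 0: q4→q0)
  step 6: q4  (read 0: q0→q4)
  step 7: q3  (read 1: q4→q3)
  step 8: q6  (read 1: q3→q6)
  step 9: q4  (read 1: q6→q4)
  step 10: q0  (read 0: q4→q0)
  step 11: q4  (read 0: q0→q4)

The earliest repeat is at step j = 4: A is in q4, which it already visited at step i = 1.
The DFA has 7 states, so the proof of the pumping lemma guarantees a repeated state among the first 7+1 visited; the segment between the two visits is the pumpable y.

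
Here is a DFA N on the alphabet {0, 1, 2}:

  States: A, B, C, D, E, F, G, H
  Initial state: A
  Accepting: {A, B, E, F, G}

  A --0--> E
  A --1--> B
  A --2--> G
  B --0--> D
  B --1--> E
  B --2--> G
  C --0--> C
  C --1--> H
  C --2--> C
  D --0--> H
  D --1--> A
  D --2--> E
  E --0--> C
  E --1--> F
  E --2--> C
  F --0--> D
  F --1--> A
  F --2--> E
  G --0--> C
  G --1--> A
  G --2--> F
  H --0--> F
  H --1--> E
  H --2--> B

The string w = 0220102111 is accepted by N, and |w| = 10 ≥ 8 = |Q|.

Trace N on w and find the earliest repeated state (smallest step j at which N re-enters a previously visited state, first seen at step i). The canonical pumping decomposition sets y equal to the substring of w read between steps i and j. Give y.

2

State sequence: A -0-> E -2-> C -2-> C -0-> C -1-> H -0-> F -2-> E -1-> F -1-> A -1-> B
First repeat at step 3: C was already visited.

So i = 2, j = 3, giving x = w[0:2] = 02, y = w[2:3] = 2, z = w[3:10] = 0102111.
Check: |xy| = 3 ≤ 8 and |y| = 1 ≥ 1. Reading y takes N from C back to C, so every xyⁱz is accepted.
The DFA has 8 states, so the proof of the pumping lemma guarantees a repeated state among the first 8+1 visited; the segment between the two visits is the pumpable y.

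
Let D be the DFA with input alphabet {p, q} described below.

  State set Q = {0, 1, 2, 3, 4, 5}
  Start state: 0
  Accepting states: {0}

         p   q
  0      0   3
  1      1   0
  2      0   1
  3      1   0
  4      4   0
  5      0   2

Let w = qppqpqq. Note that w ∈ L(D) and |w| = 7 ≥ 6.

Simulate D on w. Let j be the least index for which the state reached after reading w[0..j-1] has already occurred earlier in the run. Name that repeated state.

State sequence: 0 -q-> 3 -p-> 1 -p-> 1 -q-> 0 -p-> 0 -q-> 3 -q-> 0
First repeat at step 3: 1 was already visited.

The earliest repeat is at step j = 3: D is in 1, which it already visited at step i = 2.
Since D has 6 states, any run of length ≥ 6 visits 6+1 states, so by pigeonhole some state repeats within the first 6 steps — that repeat gives the pumpable loop.

1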